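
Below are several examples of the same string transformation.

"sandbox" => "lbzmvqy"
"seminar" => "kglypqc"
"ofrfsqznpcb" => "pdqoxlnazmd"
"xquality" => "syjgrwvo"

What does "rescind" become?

What's happening: shift every letter 2 places backward in the alphabet (wrapping around), then move the first 2 characters to the end (rotate left by 2).
Working it through for "rescind": intermediate "pcqaglb", final "qaglbpc".

qaglbpc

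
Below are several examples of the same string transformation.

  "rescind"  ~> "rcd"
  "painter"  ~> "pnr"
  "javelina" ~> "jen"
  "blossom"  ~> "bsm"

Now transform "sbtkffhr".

skh

The rule is to keep one character in every 3, starting at position 1 (positions 1st, 4th, 7th, ...).
Applying that to "sbtkffhr" gives "skh".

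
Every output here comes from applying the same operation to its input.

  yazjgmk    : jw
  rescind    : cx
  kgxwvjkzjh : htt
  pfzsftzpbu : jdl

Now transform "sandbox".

The pattern: shift every letter 10 places forward in the alphabet (wrapping around), then keep one character in every 3, starting at position 3 (positions 3rd, 6th, 9th, ...).
Working it through for "sandbox": intermediate "ckxnlyh", final "xy".
(Check on "yazjgmk": → "ikjtqwu" → "jw" ✓)

xy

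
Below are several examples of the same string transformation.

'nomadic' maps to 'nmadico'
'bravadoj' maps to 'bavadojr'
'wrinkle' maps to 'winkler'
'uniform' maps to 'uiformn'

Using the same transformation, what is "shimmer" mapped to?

simmerh

Rule — move the first character to the end, then swap the first and last characters.
For "shimmer", step one produces "himmers"; step two turns that into "simmerh".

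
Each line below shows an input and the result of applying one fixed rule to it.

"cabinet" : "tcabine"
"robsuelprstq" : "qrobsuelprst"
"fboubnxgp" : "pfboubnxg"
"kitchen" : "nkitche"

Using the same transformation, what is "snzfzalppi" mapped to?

isnzfzalpp

Looking at the pairs, the operation is to move the last character to the front.
On "snzfzalppi" that produces "isnzfzalpp".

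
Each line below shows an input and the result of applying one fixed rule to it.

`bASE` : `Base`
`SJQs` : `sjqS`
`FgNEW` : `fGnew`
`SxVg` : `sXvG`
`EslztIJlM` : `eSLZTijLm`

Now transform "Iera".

iERA

Each output is the input with this applied: flip the case of every letter.
Doing the same to "Iera": "iERA".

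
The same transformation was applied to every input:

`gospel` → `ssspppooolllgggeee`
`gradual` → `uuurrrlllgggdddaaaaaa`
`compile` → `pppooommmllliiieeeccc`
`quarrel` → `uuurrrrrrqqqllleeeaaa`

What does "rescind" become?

The transformation: sort the characters into reverse alphabetical order, then repeat every character 3 times.
Applying that to "rescind" gives "sssrrrnnniiieeedddccc".

sssrrrnnniiieeedddccc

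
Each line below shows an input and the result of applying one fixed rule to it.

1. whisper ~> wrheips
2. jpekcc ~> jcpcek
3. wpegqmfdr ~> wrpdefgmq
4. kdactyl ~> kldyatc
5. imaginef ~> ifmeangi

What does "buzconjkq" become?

bqukzjcno

Each output is the input with this applied: take characters alternately from the front and the back (1st, last, 2nd, 2nd-last, ...).
Applying that to "buzconjkq" gives "bqukzjcno".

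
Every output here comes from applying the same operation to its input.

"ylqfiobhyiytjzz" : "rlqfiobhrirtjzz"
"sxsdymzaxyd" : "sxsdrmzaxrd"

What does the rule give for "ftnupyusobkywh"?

The rule is to replace every "y" with "r".
"ftnupyusobkywh" → "ftnuprusobkrwh".

ftnuprusobkrwh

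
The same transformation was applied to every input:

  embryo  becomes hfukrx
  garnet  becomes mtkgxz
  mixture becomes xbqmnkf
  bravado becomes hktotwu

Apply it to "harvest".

Each output is the input with this applied: shift every letter 7 places backward in the alphabet (wrapping around), then swap the first and last characters.
"harvest" → "atkoxlm" → "mtkoxla".

mtkoxla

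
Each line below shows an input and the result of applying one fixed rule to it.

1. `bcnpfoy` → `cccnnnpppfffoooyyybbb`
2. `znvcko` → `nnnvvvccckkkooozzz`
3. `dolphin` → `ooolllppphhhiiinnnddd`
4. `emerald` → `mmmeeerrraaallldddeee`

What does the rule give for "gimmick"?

iiimmmmmmiiiccckkkggg

The transformation: move the first character to the end, then repeat every character 3 times.
Working it through for "gimmick": intermediate "immickg", final "iiimmmmmmiiiccckkkggg".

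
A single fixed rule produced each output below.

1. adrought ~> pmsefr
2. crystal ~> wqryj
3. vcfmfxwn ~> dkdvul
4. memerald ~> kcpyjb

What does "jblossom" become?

Rule — delete the first 2 characters, then shift every letter 2 places backward in the alphabet (wrapping around).
On "jblossom": the first step gives "lossom", and the second then gives "jmqqmk".

jmqqmk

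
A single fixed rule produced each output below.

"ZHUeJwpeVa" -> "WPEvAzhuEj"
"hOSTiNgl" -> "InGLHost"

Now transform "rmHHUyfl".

uYFLRMhh

In each case the input is transformed by: swap the front and back halves of the string, then flip the case of every letter.
For "rmHHUyfl", step one produces "UyflrmHH"; step two turns that into "uYFLRMhh".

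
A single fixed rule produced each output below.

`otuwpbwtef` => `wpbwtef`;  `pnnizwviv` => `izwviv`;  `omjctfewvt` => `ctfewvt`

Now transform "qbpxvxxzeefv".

xvxxzeefv

Looking at the pairs, the operation is to delete the first 3 characters.
So "qbpxvxxzeefv" becomes "xvxxzeefv".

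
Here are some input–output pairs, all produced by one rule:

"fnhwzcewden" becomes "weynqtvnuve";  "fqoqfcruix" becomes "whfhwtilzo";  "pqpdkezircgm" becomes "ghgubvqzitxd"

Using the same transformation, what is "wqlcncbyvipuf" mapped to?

Rule — shift every letter 9 places backward in the alphabet (wrapping around).
Doing the same to "wqlcncbyvipuf": "nhctetspmzglw".

nhctetspmzglw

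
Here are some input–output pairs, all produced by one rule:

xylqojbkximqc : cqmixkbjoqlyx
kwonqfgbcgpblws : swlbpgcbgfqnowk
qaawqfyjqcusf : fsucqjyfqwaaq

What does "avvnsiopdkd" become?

dkdpoisnvva

Each output is the input with this applied: reverse the string.
"avvnsiopdkd" → "dkdpoisnvva".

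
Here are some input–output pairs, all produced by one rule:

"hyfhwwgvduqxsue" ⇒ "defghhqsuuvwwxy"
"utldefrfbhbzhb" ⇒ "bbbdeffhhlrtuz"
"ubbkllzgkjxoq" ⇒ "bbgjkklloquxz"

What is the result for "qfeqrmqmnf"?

effmmnqqqr

Looking at the pairs, the operation is to sort the characters into alphabetical order.
"qfeqrmqmnf" → "effmmnqqqr".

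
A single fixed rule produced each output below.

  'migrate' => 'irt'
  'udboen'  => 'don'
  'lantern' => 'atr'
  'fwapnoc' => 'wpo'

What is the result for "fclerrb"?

cer

Looking at the pairs, the operation is to keep every other character starting from the second (positions 2nd, 4th, 6th, ...).
On "fclerrb" that produces "cer".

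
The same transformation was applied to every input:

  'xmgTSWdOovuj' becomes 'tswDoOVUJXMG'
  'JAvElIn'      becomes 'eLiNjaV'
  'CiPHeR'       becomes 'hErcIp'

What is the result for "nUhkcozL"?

The transformation: flip the case of every letter, then move the first 3 characters to the end (rotate left by 3).
So "nUhkcozL" becomes "KCOZlNuH".

KCOZlNuH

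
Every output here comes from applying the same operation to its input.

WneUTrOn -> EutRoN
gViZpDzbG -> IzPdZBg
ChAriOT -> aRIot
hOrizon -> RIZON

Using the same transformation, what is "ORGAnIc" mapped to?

gaNiC

The pattern: flip the case of every letter, then delete the first 2 characters.
Working it through for "ORGAnIc": intermediate "orgaNiC", final "gaNiC".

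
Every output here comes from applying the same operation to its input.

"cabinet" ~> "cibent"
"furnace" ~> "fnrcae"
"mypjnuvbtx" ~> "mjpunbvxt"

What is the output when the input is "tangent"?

The rule is to swap each adjacent pair of characters (1↔2, 3↔4, ...), then delete the first character.
So "tangent" becomes "tgnnet".

tgnnet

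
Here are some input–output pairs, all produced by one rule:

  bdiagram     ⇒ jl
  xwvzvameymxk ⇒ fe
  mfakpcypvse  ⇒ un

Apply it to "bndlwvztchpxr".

The transformation: shift every letter 8 places forward in the alphabet (wrapping around), then keep only the first 2 characters.
Starting from "bndlwvztchpxr": after the first operation, "jvltedhbkpxfz"; after the second, "jv".

jv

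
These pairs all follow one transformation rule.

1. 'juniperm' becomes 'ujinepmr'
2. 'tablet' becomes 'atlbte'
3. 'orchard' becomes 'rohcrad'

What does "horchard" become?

ohcrahdr

The transformation: swap each adjacent pair of characters (1↔2, 3↔4, ...).
Doing the same to "horchard": "ohcrahdr".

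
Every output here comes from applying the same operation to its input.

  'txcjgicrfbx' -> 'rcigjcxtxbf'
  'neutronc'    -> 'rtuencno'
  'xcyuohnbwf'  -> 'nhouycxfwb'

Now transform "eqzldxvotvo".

In each case the input is transformed by: move the last 3 characters to the front (rotate right by 3), then reverse the string.
Applying both steps to "eqzldxvotvo": "tvoeqzldxvo", then "ovxdlzqeovt".

ovxdlzqeovt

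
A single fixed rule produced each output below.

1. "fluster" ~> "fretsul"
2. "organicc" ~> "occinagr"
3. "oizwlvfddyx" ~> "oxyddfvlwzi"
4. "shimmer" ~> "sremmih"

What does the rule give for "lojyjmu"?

Looking at the pairs, the operation is to reverse the string, then move the last character to the front.
"lojyjmu" → "umjyjol" → "lumjyjo".

lumjyjo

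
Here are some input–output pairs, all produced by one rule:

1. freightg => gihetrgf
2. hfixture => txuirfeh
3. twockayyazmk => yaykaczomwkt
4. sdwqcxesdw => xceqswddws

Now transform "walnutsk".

untlsakw

The transformation: swap the front and back halves of the string, then take characters alternately from the front and the back (1st, last, 2nd, 2nd-last, ...).
For "walnutsk", step one produces "utskwaln"; step two turns that into "untlsakw".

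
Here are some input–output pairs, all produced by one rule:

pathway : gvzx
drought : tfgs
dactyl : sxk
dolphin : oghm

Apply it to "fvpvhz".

The transformation: delete the first 3 characters, then shift every letter 1 place backward in the alphabet (wrapping around).
Starting from "fvpvhz": after the first operation, "vhz"; after the second, "ugy".

ugy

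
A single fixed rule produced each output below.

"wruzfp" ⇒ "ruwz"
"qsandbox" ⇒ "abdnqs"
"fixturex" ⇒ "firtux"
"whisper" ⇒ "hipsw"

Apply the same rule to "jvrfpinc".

fijprv

The rule is to delete the last 2 characters, then sort the characters into alphabetical order.
Working it through for "jvrfpinc": intermediate "jvrfpi", final "fijprv".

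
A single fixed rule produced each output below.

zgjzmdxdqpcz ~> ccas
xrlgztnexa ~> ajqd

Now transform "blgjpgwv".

emz

What's happening: keep one character in every 3, starting at position 1 (positions 1st, 4th, 7th, ...), then shift every letter 3 places forward in the alphabet (wrapping around).
Starting from "blgjpgwv": after the first operation, "bjw"; after the second, "emz".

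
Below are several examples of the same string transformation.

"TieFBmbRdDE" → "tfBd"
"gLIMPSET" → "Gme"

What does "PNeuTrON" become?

pUo

Looking at the pairs, the operation is to keep one character in every 3, starting at position 1 (positions 1st, 4th, 7th, ...), then flip the case of every letter.
Starting from "PNeuTrON": after the first operation, "PuO"; after the second, "pUo".
(Check on "TieFBmbRdDE": → "TFbD" → "tfBd" ✓)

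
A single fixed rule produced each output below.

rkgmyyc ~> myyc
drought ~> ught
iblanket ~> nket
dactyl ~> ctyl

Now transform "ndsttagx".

tagx

What's happening: keep only the last 4 characters.
So "ndsttagx" becomes "tagx".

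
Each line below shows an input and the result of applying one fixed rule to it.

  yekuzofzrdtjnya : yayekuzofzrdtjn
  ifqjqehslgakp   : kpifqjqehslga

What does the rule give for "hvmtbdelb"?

The transformation: move the last 2 characters to the front (rotate right by 2).
"hvmtbdelb" → "lbhvmtbde".

lbhvmtbde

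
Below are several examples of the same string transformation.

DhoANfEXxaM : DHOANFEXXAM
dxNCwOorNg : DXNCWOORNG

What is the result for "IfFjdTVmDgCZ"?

IFFJDTVMDGCZ

Looking at the pairs, the operation is to convert every letter to uppercase.
On "IfFjdTVmDgCZ" that produces "IFFJDTVMDGCZ".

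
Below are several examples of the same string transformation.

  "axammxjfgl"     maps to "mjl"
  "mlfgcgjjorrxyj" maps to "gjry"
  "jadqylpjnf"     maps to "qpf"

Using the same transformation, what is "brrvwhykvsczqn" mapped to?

vysq

Each output is the input with this applied: keep one character in every 3, starting at position 1 (positions 1st, 4th, 7th, ...), then delete the first character.
Applying both steps to "brrvwhykvsczqn": "bvysq", then "vysq".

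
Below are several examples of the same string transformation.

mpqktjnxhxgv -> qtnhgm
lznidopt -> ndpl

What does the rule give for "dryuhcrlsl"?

The transformation: move the first character to the end, then keep every other character starting from the second (positions 2nd, 4th, 6th, ...).
"dryuhcrlsl" → "ryuhcrlsld" → "yhrsd".
(Check on "mpqktjnxhxgv": → "pqktjnxhxgvm" → "qtnhgm" ✓)

yhrsd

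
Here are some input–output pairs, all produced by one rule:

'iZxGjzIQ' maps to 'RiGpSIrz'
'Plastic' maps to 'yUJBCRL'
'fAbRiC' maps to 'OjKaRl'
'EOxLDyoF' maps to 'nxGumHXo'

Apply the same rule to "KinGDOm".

In each case the input is transformed by: flip the case of every letter, then shift every letter 9 places forward in the alphabet (wrapping around).
Applying both steps to "KinGDOm": "kINgdoM", then "tRWpmxV".

tRWpmxV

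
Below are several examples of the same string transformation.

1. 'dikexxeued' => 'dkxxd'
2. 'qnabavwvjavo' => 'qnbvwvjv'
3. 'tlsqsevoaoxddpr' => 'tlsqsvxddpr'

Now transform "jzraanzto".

The pattern: remove every vowel.
Doing the same to "jzraanzto": "jzrnzt".

jzrnzt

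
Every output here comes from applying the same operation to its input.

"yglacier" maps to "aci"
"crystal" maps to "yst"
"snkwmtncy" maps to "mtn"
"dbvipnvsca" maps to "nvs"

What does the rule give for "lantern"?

nte

Rule — move the last 2 characters to the front (rotate right by 2), then keep only the last 3 characters.
"lantern" → "rnlante" → "nte".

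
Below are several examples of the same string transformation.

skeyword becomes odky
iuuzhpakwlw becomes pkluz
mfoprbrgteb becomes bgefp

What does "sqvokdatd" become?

Each output is the input with this applied: keep every other character starting from the second (positions 2nd, 4th, 6th, ...), then move the first 2 characters to the end (rotate left by 2).
Starting from "sqvokdatd": after the first operation, "qodt"; after the second, "dtqo".

dtqo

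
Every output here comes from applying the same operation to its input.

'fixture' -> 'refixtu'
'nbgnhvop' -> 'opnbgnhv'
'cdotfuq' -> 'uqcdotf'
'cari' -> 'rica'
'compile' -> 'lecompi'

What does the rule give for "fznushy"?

hyfznus

The rule is to move the last 2 characters to the front (rotate right by 2).
Doing the same to "fznushy": "hyfznus".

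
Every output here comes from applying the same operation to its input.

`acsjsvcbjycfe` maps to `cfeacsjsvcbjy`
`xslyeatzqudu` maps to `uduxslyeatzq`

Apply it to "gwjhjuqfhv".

What's happening: move the last 3 characters to the front (rotate right by 3).
So "gwjhjuqfhv" becomes "fhvgwjhjuq".

fhvgwjhjuq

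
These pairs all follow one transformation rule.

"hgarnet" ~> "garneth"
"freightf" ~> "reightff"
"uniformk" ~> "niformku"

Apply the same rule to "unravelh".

Looking at the pairs, the operation is to move the first character to the end.
So "unravelh" becomes "nravelhu".

nravelhu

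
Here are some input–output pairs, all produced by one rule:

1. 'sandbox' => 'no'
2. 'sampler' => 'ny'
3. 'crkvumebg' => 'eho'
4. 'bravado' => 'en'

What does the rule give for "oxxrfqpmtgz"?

The pattern: shift every letter 13 places forward in the alphabet (wrapping around) — i.e. ROT13, then keep one character in every 3, starting at position 2 (positions 2nd, 5th, 8th, ...).
For "oxxrfqpmtgz", step one produces "bkkesdczgtm"; step two turns that into "kszm".
(Check on "bravado": → "oeninqb" → "en" ✓)

kszm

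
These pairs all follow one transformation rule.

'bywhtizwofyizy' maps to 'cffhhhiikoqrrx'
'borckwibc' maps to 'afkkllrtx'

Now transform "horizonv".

aeiqrwxx

What's happening: shift every letter 9 places forward in the alphabet (wrapping around), then sort the characters into alphabetical order.
Starting from "horizonv": after the first operation, "qxarixwe"; after the second, "aeiqrwxx".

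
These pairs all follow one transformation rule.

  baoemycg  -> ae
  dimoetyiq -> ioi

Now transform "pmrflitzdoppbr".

io

The pattern: keep every other character starting from the second (positions 2nd, 4th, 6th, ...), then keep only the vowels.
On "pmrflitzdoppbr" that produces "io".
(Check on "dimoetyiq": → "ioti" → "ioi" ✓)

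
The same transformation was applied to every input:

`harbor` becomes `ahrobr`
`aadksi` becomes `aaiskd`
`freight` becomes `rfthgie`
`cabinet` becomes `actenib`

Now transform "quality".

Each output is the input with this applied: move the first 2 characters to the end (rotate left by 2), then reverse the string.
Working it through for "quality": intermediate "alityqu", final "uqytila".

uqytila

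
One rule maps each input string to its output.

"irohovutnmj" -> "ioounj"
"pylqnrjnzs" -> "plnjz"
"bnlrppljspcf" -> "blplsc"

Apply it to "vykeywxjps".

vkyxp

The rule is to keep every other character starting from the first (positions 1st, 3rd, 5th, ...).
For "vykeywxjps" the result is "vkyxp".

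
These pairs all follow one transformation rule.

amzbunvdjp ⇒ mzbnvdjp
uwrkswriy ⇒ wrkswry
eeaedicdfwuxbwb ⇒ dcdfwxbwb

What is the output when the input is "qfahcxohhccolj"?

The pattern: remove every vowel.
For "qfahcxohhccolj" the result is "qfhcxhhcclj".

qfhcxhhcclj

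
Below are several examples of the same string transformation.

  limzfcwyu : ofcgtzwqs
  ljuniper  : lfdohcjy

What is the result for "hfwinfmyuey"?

sbzqchzgsoy

The pattern: move the last character to the front, then shift every letter 6 places backward in the alphabet (wrapping around).
Doing the same to "hfwinfmyuey": "sbzqchzgsoy".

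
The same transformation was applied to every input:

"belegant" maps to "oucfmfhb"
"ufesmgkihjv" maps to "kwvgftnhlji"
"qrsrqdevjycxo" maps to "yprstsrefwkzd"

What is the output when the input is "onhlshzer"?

Looking at the pairs, the operation is to move the last 2 characters to the front (rotate right by 2), then shift every letter 1 place forward in the alphabet (wrapping around).
Starting from "onhlshzer": after the first operation, "eronhlshz"; after the second, "fspoimtia".

fspoimtia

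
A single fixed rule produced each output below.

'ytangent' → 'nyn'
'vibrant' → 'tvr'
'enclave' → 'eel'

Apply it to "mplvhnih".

What's happening: keep one character in every 3, starting at position 1 (positions 1st, 4th, 7th, ...), then move the last character to the front.
Starting from "mplvhnih": after the first operation, "mvi"; after the second, "imv".

imv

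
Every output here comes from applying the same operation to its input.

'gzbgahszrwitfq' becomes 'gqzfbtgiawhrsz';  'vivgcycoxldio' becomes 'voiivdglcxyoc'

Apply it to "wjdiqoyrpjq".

The pattern: take characters alternately from the front and the back (1st, last, 2nd, 2nd-last, ...).
So "wjdiqoyrpjq" becomes "wqjjdpirqyo".

wqjjdpirqyo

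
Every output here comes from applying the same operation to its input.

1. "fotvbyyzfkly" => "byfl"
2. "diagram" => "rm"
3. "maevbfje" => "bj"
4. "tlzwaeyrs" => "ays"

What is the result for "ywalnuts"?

nt

What's happening: keep every other character starting from the first (positions 1st, 3rd, 5th, ...), then delete the first 2 characters.
Working it through for "ywalnuts": intermediate "yant", final "nt".
(Check on "tlzwaeyrs": → "tzays" → "ays" ✓)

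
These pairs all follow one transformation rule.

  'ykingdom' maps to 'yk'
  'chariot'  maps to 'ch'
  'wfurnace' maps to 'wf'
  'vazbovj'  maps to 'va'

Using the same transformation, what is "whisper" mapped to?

What's happening: keep only the first 2 characters.
On "whisper" that produces "wh".

wh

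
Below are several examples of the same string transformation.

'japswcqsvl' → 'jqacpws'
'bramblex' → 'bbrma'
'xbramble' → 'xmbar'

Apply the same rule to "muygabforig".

moufybga

Rule — delete the last 3 characters, then take characters alternately from the front and the back (1st, last, 2nd, 2nd-last, ...).
On "muygabforig": the first step gives "muygabfo", and the second then gives "moufybga".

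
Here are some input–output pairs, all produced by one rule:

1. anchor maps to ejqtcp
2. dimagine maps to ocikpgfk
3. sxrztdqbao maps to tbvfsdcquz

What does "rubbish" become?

Looking at the pairs, the operation is to move the first 2 characters to the end (rotate left by 2), then shift every letter 2 places forward in the alphabet (wrapping around).
Working it through for "rubbish": intermediate "bbishru", final "ddkujtw".

ddkujtw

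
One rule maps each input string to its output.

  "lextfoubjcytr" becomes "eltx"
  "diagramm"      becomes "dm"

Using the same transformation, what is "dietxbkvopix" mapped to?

ektx

The pattern: sort the characters into alphabetical order, then keep one character in every 3, starting at position 3 (positions 3rd, 6th, 9th, ...).
"dietxbkvopix" → "bdeiikoptvxx" → "ektx".
(Check on "lextfoubjcytr": → "bcefjlorttuxy" → "eltx" ✓)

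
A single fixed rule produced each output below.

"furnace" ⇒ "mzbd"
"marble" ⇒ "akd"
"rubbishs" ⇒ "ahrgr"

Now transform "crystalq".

Each output is the input with this applied: shift every letter 1 place backward in the alphabet (wrapping around), then delete the first 3 characters.
Applying both steps to "crystalq": "bqxrszkp", then "rszkp".
(Check on "marble": → "lzqakd" → "akd" ✓)

rszkp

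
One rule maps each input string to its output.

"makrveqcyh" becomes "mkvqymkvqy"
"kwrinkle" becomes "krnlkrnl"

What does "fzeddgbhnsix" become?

Each output is the input with this applied: keep every other character starting from the first (positions 1st, 3rd, 5th, ...), then write the whole string twice.
For "fzeddgbhnsix", step one produces "fedbni"; step two turns that into "fedbnifedbni".

fedbnifedbni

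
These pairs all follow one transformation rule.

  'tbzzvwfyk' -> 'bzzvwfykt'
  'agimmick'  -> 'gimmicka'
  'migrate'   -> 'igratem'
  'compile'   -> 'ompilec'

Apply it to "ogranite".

graniteo

The pattern: move the first character to the end.
For "ogranite" the result is "graniteo".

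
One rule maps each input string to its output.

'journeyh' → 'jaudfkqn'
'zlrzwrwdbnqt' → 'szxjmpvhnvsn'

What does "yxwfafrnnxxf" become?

The transformation: shift every letter 4 places backward in the alphabet (wrapping around), then swap the front and back halves of the string.
Doing the same to "yxwfafrnnxxf": "njjttbutsbwb".
(Check on "journeyh": → "fkqnjaud" → "jaudfkqn" ✓)

njjttbutsbwb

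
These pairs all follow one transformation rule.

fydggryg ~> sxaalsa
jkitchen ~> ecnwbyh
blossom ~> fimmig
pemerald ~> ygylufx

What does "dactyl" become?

The transformation: shift every letter 6 places backward in the alphabet (wrapping around), then delete the first character.
Working it through for "dactyl": intermediate "xuwnsf", final "uwnsf".

uwnsf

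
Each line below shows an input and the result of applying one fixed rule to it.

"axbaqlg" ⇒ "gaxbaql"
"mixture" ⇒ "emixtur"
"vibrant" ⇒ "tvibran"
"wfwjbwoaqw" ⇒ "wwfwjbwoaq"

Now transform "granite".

egranit

Rule — move the last character to the front.
Applying that to "granite" gives "egranit".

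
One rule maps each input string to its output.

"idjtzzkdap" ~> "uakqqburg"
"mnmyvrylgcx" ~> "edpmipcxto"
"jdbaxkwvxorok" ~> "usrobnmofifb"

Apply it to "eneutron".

The rule is to shift every letter 9 places backward in the alphabet (wrapping around), then delete the first character.
For "eneutron" the result is "evlkife".

evlkife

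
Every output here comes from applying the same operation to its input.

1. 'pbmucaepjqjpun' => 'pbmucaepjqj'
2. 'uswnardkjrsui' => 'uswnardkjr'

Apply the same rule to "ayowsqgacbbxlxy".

ayowsqgacbbx

Rule — delete the last 3 characters.
For "ayowsqgacbbxlxy" the result is "ayowsqgacbbx".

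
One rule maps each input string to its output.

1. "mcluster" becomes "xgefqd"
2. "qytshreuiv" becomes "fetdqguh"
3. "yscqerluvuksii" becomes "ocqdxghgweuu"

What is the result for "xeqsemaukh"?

ceqymgwt

The pattern: delete the first 2 characters, then shift every letter 12 places forward in the alphabet (wrapping around).
"xeqsemaukh" → "qsemaukh" → "ceqymgwt".
(Check on "qytshreuiv": → "tshreuiv" → "fetdqguh" ✓)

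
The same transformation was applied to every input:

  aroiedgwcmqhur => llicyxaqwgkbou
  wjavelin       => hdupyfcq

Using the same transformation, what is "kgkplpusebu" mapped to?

The transformation: swap the first and last characters, then shift every letter 6 places backward in the alphabet (wrapping around).
Doing the same to "kgkplpusebu": "oaejfjomyve".

oaejfjomyve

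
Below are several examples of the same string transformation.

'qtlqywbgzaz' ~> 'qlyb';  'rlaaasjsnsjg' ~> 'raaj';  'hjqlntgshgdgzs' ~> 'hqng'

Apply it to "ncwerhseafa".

In each case the input is transformed by: keep every other character starting from the first (positions 1st, 3rd, 5th, ...), then keep only the first 4 characters.
"ncwerhseafa" → "nwrsaa" → "nwrs".

nwrs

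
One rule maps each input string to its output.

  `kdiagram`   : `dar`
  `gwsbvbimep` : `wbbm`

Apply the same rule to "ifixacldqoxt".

fxcdo

The transformation: delete the last 2 characters, then keep every other character starting from the second (positions 2nd, 4th, 6th, ...).
Working it through for "ifixacldqoxt": intermediate "ifixacldqo", final "fxcdo".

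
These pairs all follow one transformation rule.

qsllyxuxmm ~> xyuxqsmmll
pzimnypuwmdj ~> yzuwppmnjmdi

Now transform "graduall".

rulldgaa

The pattern: sort the characters into reverse alphabetical order, then swap each adjacent pair of characters (1↔2, 3↔4, ...).
Starting from "graduall": after the first operation, "urllgdaa"; after the second, "rulldgaa".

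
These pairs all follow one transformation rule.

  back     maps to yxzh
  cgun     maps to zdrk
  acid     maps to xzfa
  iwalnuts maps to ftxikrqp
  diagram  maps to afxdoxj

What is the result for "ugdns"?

rdakp

What's happening: shift every letter 3 places backward in the alphabet (wrapping around).
So "ugdns" becomes "rdakp".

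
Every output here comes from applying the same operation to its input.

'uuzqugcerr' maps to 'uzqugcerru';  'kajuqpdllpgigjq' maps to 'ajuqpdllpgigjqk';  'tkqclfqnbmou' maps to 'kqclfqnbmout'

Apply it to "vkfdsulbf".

kfdsulbfv

Each output is the input with this applied: move the first character to the end.
Applying that to "vkfdsulbf" gives "kfdsulbfv".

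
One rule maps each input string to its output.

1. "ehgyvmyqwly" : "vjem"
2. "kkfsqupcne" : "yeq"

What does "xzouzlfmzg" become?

nna

In each case the input is transformed by: keep one character in every 3, starting at position 2 (positions 2nd, 5th, 8th, ...), then shift every letter 12 places backward in the alphabet (wrapping around).
"xzouzlfmzg" → "zzm" → "nna".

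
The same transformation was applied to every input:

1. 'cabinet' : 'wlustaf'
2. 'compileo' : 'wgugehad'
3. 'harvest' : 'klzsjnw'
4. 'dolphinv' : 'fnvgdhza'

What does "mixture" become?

jweaplm

What's happening: shift every letter 8 places backward in the alphabet (wrapping around), then move the last 2 characters to the front (rotate right by 2).
On "mixture": the first step gives "eaplmjw", and the second then gives "jweaplm".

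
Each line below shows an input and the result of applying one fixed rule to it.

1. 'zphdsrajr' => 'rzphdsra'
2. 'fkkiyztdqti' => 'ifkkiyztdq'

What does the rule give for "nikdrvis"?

snikdrv

In each case the input is transformed by: move the last 2 characters to the front (rotate right by 2), then delete the first character.
"nikdrvis" → "snikdrv".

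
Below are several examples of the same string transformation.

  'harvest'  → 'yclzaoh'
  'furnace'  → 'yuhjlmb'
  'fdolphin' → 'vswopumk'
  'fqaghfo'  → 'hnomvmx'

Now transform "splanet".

shulazw

Each output is the input with this applied: shift every letter 7 places forward in the alphabet (wrapping around), then move the first 2 characters to the end (rotate left by 2).
Doing the same to "splanet": "shulazw".
(Check on "harvest": → "ohyclza" → "yclzaoh" ✓)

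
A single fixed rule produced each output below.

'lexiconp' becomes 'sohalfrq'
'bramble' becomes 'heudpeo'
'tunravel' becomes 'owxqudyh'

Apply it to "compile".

hfrpslo

What's happening: move the last character to the front, then shift every letter 3 places forward in the alphabet (wrapping around).
Starting from "compile": after the first operation, "ecompil"; after the second, "hfrpslo".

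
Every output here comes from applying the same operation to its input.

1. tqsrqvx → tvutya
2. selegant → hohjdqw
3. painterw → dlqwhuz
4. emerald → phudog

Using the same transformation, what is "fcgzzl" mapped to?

fjcco

The pattern: shift every letter 3 places forward in the alphabet (wrapping around), then delete the first character.
For "fcgzzl", step one produces "ifjcco"; step two turns that into "fjcco".
(Check on "painterw": → "sdlqwhuz" → "dlqwhuz" ✓)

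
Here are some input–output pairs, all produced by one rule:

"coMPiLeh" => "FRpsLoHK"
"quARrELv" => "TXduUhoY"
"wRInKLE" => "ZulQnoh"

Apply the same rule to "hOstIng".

KrVWlQJ

What's happening: shift every letter 3 places forward in the alphabet (wrapping around), then flip the case of every letter.
For "hOstIng", step one produces "kRvwLqj"; step two turns that into "KrVWlQJ".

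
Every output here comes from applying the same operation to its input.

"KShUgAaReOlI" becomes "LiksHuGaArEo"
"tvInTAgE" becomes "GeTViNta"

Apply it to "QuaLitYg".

Each output is the input with this applied: move the last 2 characters to the front (rotate right by 2), then flip the case of every letter.
"QuaLitYg" → "YgQuaLit" → "yGqUAlIT".

yGqUAlIT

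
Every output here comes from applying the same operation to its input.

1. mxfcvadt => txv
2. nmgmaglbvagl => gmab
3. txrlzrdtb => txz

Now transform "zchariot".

tcr

Each output is the input with this applied: keep one character in every 3, starting at position 2 (positions 2nd, 5th, 8th, ...), then move the last character to the front.
Applying both steps to "zchariot": "crt", then "tcr".
(Check on "txrlzrdtb": → "xzt" → "txz" ✓)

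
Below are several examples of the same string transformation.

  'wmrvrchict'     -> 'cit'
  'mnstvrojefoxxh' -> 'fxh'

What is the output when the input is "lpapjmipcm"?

In each case the input is transformed by: keep every other character starting from the second (positions 2nd, 4th, 6th, ...), then keep only the last 3 characters.
Applying both steps to "lpapjmipcm": "ppmpm", then "mpm".
(Check on "mnstvrojefoxxh": → "ntrjfxh" → "fxh" ✓)

mpm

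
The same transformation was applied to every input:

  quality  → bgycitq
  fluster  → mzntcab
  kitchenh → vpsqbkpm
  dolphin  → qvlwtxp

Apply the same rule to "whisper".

mzepqax

The rule is to move the last 2 characters to the front (rotate right by 2), then shift every letter 8 places forward in the alphabet (wrapping around).
"whisper" → "erwhisp" → "mzepqax".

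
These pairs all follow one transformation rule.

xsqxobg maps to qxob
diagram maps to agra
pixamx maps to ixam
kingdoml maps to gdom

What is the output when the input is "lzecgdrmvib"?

Each output is the input with this applied: move the last character to the front, then keep only the last 4 characters.
Starting from "lzecgdrmvib": after the first operation, "blzecgdrmvi"; after the second, "rmvi".

rmvi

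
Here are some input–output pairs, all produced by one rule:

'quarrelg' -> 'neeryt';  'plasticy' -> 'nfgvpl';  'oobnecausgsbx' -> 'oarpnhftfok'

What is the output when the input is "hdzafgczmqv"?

The rule is to delete the first 2 characters, then shift every letter 13 places forward in the alphabet (wrapping around) — i.e. ROT13.
"hdzafgczmqv" → "zafgczmqv" → "mnstpmzdi".

mnstpmzdi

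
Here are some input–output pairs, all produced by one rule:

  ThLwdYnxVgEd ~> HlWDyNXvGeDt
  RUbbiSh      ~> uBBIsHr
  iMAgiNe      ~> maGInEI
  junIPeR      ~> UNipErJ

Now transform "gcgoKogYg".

Each output is the input with this applied: flip the case of every letter, then move the first character to the end.
Starting from "gcgoKogYg": after the first operation, "GCGOkOGyG"; after the second, "CGOkOGyGG".

CGOkOGyGG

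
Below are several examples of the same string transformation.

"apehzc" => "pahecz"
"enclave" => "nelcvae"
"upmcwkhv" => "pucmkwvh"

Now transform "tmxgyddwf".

The rule is to swap each adjacent pair of characters (1↔2, 3↔4, ...).
For "tmxgyddwf" the result is "mtgxdywdf".

mtgxdywdf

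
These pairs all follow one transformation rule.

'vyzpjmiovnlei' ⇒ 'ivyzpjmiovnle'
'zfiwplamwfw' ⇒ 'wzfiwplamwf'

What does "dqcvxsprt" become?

The transformation: move the last character to the front.
On "dqcvxsprt" that produces "tdqcvxspr".

tdqcvxspr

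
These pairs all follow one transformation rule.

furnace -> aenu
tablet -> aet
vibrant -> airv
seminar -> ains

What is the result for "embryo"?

bmr

The transformation: sort the characters into alphabetical order, then keep every other character starting from the first (positions 1st, 3rd, 5th, ...).
Starting from "embryo": after the first operation, "bemory"; after the second, "bmr".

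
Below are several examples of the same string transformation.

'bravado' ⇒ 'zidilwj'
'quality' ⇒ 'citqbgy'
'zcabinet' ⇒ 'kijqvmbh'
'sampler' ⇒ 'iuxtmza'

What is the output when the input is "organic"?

What's happening: move the first character to the end, then shift every letter 8 places forward in the alphabet (wrapping around).
For "organic" the result is "zoivqkw".

zoivqkw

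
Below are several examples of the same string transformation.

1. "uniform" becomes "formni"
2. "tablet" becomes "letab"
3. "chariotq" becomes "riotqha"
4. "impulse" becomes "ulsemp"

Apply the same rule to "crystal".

stalry

The pattern: delete the first character, then move the first 2 characters to the end (rotate left by 2).
For "crystal" the result is "stalry".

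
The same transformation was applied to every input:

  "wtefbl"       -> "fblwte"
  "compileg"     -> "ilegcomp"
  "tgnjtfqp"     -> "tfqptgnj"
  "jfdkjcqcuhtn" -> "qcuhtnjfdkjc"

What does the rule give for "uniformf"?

ormfunif

The transformation: swap the front and back halves of the string.
So "uniformf" becomes "ormfunif".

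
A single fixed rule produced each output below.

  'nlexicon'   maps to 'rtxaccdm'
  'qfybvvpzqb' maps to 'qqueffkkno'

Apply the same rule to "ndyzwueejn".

sttyccjlno

Rule — sort the characters into alphabetical order, then shift every letter 11 places backward in the alphabet (wrapping around).
Applying both steps to "ndyzwueejn": "deejnnuwyz", then "sttyccjlno".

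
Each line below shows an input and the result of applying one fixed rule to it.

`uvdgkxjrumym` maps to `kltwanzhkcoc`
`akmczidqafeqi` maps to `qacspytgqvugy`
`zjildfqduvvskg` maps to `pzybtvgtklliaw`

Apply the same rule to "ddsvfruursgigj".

Each output is the input with this applied: shift every letter 10 places backward in the alphabet (wrapping around).
Doing the same to "ddsvfruursgigj": "ttilvhkkhiwywz".

ttilvhkkhiwywz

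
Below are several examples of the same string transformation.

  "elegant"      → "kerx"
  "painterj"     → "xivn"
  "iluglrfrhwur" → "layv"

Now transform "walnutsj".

Rule — shift every letter 4 places forward in the alphabet (wrapping around), then keep only the last 4 characters.
On "walnutsj": the first step gives "aepryxwn", and the second then gives "yxwn".

yxwn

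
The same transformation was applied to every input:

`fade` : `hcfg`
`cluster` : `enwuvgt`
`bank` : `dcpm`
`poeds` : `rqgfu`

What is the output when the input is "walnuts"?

Each output is the input with this applied: shift every letter 2 places forward in the alphabet (wrapping around).
"walnuts" → "ycnpwvu".

ycnpwvu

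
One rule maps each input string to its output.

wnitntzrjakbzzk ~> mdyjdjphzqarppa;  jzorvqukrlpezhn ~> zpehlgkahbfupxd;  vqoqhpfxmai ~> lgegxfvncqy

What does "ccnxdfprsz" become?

ssdntvfhip

Each output is the input with this applied: shift every letter 10 places backward in the alphabet (wrapping around).
"ccnxdfprsz" → "ssdntvfhip".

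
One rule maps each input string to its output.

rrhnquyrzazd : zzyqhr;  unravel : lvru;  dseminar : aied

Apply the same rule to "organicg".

What's happening: keep every other character starting from the first (positions 1st, 3rd, 5th, ...), then reverse the string.
So "organicg" becomes "cngo".
(Check on "rrhnquyrzazd": → "rhqyzz" → "zzyqhr" ✓)

cngo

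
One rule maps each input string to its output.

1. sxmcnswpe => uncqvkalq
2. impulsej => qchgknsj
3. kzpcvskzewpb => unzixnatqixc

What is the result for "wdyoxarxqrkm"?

Rule — shift every letter 2 places backward in the alphabet (wrapping around), then move the last 3 characters to the front (rotate right by 3).
On "wdyoxarxqrkm": the first step gives "ubwmvypvopik", and the second then gives "pikubwmvypvo".

pikubwmvypvo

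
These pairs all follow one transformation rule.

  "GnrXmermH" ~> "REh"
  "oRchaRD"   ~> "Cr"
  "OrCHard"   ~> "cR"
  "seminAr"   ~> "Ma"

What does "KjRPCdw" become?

rD

In each case the input is transformed by: keep one character in every 3, starting at position 3 (positions 3rd, 6th, 9th, ...), then flip the case of every letter.
Working it through for "KjRPCdw": intermediate "Rd", final "rD".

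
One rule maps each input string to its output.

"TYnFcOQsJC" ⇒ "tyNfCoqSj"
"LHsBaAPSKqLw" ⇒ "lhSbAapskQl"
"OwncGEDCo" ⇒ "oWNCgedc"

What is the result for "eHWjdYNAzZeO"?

The pattern: flip the case of every letter, then delete the last character.
Working it through for "eHWjdYNAzZeO": intermediate "EhwJDynaZzEo", final "EhwJDynaZzE".

EhwJDynaZzE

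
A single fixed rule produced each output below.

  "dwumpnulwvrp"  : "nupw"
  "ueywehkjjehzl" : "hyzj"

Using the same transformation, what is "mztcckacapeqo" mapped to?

In each case the input is transformed by: keep one character in every 3, starting at position 3 (positions 3rd, 6th, 9th, ...), then swap each adjacent pair of characters (1↔2, 3↔4, ...).
Working it through for "mztcckacapeqo": intermediate "tkaq", final "ktqa".
(Check on "ueywehkjjehzl": → "yhjz" → "hyzj" ✓)

ktqa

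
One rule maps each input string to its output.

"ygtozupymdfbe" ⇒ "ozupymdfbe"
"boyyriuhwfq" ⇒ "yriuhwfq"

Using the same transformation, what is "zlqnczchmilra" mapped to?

nczchmilra

The transformation: delete the first 3 characters.
For "zlqnczchmilra" the result is "nczchmilra".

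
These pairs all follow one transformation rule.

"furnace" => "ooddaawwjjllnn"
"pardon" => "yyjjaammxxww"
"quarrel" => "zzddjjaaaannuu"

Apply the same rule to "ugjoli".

ddppssxxuurr

The rule is to shift every letter 9 places forward in the alphabet (wrapping around), then double every character.
Starting from "ugjoli": after the first operation, "dpsxur"; after the second, "ddppssxxuurr".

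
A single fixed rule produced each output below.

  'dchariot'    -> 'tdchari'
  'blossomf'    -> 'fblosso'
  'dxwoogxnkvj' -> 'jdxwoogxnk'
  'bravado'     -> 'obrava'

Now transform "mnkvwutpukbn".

nmnkvwutpuk

The rule is to move the last character to the front, then delete the last character.
Starting from "mnkvwutpukbn": after the first operation, "nmnkvwutpukb"; after the second, "nmnkvwutpuk".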